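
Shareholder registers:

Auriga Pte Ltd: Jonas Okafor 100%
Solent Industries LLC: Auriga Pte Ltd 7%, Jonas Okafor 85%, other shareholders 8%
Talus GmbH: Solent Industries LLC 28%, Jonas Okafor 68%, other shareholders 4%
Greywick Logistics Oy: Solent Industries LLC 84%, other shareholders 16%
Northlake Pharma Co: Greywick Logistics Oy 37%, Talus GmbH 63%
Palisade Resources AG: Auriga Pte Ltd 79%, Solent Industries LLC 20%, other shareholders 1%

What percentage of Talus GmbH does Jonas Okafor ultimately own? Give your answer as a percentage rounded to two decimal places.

93.76%

Jonas reaches Talus along 3 paths.
Via Auriga → Solent: 100% × 7% × 28% = 1.96%.
Via Solent: 85% × 28% = 23.8%.
Direct stake: 68% = 68%.
Total: 1.96% + 23.8% + 68% = 93.76%.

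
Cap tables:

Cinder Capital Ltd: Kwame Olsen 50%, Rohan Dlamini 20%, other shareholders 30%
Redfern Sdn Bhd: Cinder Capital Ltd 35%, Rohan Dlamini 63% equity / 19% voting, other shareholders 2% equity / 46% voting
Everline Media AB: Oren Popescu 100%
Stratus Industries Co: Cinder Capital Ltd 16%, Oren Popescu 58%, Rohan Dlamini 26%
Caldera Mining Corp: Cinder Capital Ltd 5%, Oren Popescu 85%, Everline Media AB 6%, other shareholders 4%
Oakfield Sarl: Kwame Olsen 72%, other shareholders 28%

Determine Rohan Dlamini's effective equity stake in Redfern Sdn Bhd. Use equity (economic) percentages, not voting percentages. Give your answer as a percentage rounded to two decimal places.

Rohan reaches Redfern along 2 paths.
Via Cinder: 20% × 35% = 7%.
Direct stake: 63% = 63%.
Total: 7% + 63% = 70%.
Rounded: 70.00%.

70.00%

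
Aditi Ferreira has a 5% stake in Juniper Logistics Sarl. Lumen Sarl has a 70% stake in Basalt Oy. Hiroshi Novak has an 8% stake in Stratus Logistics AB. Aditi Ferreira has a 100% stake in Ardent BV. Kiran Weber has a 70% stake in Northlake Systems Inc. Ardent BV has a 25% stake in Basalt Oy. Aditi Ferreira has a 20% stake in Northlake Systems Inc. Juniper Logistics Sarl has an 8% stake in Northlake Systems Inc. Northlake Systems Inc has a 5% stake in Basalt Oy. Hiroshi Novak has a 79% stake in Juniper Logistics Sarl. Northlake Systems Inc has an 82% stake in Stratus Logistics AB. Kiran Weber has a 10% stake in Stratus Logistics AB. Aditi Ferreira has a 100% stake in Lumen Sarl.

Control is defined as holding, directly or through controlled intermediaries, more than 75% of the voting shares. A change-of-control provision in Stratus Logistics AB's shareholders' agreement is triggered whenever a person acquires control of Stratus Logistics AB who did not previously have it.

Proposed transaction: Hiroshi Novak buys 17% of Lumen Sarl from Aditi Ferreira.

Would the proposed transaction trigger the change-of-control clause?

No

The purchase adds only to Hiroshi's holdings (Aditi's stake shrinks), so Hiroshi is the only person who could newly come to control Stratus.
Hiroshi holds 79% of Juniper, so Hiroshi controls Juniper.
In Stratus, Hiroshi's side holds only 8%, not > 75%.
So before the transaction, Hiroshi does not control Stratus.
After the purchase, Hiroshi holds 17% of Lumen directly, and Aditi's stake falls to 83%.
Hiroshi's side now holds 17% of Lumen, not > 75%, so Hiroshi still does not control Lumen.
After the transaction, Hiroshi's side holds 8% of Stratus, not > 75%, so Hiroshi still does not control Stratus.
No new person acquires control, so the clause is not triggered.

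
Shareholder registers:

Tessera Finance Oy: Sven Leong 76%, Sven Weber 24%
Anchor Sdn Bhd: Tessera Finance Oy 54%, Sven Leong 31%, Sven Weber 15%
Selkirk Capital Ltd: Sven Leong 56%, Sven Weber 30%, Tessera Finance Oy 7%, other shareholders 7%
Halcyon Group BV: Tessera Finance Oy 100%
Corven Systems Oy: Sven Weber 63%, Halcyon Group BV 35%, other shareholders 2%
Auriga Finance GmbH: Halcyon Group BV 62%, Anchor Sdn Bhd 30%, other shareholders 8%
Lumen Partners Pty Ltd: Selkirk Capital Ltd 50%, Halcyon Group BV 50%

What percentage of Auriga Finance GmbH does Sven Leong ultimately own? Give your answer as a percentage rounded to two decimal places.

Sven Leong reaches Auriga along 3 paths.
Via Tessera → Halcyon: 76% × 100% × 62% = 47.12%.
Via Tessera → Anchor: 76% × 54% × 30% = 12.312%.
Via Anchor: 31% × 30% = 9.3%.
Total: 47.12% + 12.312% + 9.3% = 68.732%.
Rounded: 68.73%.

68.73%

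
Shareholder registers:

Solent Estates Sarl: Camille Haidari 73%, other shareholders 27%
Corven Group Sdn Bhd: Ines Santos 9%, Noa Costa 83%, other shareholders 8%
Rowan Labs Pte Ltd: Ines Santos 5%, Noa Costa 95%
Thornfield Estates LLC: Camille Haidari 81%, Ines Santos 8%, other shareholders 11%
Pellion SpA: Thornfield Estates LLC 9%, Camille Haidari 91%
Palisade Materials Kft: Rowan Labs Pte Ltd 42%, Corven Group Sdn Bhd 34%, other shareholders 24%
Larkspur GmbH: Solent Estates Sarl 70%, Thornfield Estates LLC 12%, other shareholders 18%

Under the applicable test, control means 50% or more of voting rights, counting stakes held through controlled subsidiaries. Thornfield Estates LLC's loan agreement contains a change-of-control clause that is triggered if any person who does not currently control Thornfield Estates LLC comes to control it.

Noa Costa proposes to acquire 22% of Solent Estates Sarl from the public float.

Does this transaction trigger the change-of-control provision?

The purchase changes only Noa's holdings, so Noa is the only person who could newly come to control Thornfield.
Noa holds 83% of Corven, so Noa controls Corven.
Noa holds 95% of Rowan, so Noa controls Rowan.
Rowan and Corven together hold 42% + 34% = 76% of Palisade, so Noa controls Palisade.
Neither Noa nor any entity Noa controls holds any voting interest in Thornfield.
So before the transaction, Noa does not control Thornfield.
After the purchase, Noa holds 22% of Solent directly.
Noa's side now holds 22% of Solent, not ≥ 50%, so Noa still does not control Solent.
After the transaction, neither Noa nor any entity Noa controls holds a voting interest in Thornfield, so Noa still does not control it.
No new person acquires control, so the clause is not triggered.

No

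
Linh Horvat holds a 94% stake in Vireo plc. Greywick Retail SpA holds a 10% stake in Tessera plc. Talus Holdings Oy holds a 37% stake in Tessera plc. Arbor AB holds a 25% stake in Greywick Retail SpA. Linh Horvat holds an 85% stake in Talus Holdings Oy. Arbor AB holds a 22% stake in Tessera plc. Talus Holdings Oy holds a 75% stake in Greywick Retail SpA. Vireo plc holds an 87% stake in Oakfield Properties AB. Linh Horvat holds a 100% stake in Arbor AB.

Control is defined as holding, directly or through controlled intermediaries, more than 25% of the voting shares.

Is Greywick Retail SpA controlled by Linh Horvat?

Linh holds 100% of Arbor, so Linh controls Arbor.
Linh holds 85% of Talus, so Linh controls Talus.
Talus and Arbor together hold 75% + 25% = 100% of Greywick, so Linh controls Greywick.

Yes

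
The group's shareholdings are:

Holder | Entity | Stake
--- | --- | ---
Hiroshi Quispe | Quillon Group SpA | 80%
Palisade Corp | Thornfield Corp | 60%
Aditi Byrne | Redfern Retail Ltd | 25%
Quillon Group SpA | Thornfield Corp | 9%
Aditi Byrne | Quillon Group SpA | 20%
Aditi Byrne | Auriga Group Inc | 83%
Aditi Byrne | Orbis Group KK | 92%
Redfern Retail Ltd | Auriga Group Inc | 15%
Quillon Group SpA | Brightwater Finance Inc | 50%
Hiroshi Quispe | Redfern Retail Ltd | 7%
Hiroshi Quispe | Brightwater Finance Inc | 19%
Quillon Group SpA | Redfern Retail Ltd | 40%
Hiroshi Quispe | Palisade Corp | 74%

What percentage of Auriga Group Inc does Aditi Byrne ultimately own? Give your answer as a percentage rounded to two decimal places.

87.95%

Aditi reaches Auriga along 3 paths.
Direct stake: 83% = 83%.
Via Quillon → Redfern: 20% × 40% × 15% = 1.2%.
Via Redfern: 25% × 15% = 3.75%.
Total: 83% + 1.2% + 3.75% = 87.95%.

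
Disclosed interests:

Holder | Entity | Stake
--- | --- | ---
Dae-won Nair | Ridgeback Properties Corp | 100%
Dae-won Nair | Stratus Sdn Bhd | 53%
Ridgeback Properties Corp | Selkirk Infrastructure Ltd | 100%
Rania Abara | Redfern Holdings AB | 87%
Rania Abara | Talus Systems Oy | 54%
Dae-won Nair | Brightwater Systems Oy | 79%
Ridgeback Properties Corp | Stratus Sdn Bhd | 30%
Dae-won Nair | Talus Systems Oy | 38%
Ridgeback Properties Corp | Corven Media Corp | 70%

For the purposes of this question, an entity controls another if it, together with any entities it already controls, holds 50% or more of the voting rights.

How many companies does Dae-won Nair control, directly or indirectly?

5

Dae-won holds 100% of Ridgeback, so Dae-won controls Ridgeback.
Ridgeback holds 100% of Selkirk, so Dae-won controls Selkirk.
Dae-won holds 79% of Brightwater, so Dae-won controls Brightwater.
Ridgeback holds 70% of Corven, so Dae-won controls Corven.
Ridgeback and Dae-won together hold 30% + 53% = 83% of Stratus, so Dae-won controls Stratus.
No other company's threshold is met.
Dae-won controls 5 companies.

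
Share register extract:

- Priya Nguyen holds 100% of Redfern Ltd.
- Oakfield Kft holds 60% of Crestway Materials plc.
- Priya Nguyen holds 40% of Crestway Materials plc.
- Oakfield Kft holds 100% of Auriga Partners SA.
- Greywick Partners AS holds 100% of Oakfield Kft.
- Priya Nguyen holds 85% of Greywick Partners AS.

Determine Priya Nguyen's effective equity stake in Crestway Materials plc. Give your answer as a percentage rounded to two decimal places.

Priya reaches Crestway along 2 paths.
Via Greywick → Oakfield: 85% × 100% × 60% = 51%.
Direct stake: 40% = 40%.
Total: 51% + 40% = 91%.
Rounded: 91.00%.

91.00%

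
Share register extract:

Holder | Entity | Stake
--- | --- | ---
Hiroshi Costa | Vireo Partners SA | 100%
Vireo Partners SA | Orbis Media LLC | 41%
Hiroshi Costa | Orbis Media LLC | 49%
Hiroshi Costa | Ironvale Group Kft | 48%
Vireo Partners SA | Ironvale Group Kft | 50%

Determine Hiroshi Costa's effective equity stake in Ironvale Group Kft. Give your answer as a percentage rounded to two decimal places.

98.00%

Hiroshi reaches Ironvale along 2 paths.
Via Vireo: 100% × 50% = 50%.
Direct stake: 48% = 48%.
Total: 50% + 48% = 98%.
Rounded: 98.00%.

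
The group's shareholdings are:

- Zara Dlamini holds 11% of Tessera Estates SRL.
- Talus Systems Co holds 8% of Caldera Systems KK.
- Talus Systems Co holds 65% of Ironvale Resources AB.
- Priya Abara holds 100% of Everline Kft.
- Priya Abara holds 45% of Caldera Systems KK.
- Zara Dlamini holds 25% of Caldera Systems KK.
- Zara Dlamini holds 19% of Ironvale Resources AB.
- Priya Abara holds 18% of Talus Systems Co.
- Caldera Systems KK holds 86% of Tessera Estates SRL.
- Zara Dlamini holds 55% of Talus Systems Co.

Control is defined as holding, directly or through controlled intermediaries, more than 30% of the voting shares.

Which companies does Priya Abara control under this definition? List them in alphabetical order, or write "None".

Priya holds 45% of Caldera, so Priya controls Caldera.
Priya holds 100% of Everline, so Priya controls Everline.
Caldera holds 86% of Tessera, so Priya controls Tessera.
No other company's threshold is met.

Caldera Systems KK, Everline Kft, Tessera Estates SRL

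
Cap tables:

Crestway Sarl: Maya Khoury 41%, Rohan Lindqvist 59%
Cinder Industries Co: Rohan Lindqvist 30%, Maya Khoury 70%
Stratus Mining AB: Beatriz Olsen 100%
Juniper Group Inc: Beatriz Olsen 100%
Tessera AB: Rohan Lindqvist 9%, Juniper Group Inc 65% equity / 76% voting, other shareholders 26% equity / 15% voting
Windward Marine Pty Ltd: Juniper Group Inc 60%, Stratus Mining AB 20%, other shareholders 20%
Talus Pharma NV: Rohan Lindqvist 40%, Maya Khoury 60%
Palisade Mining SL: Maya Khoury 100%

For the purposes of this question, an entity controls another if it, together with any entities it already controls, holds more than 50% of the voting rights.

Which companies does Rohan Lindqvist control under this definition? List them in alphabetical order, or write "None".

Rohan holds 59% of Crestway, so Rohan controls Crestway.
No other company's threshold is met.

Crestway Sarl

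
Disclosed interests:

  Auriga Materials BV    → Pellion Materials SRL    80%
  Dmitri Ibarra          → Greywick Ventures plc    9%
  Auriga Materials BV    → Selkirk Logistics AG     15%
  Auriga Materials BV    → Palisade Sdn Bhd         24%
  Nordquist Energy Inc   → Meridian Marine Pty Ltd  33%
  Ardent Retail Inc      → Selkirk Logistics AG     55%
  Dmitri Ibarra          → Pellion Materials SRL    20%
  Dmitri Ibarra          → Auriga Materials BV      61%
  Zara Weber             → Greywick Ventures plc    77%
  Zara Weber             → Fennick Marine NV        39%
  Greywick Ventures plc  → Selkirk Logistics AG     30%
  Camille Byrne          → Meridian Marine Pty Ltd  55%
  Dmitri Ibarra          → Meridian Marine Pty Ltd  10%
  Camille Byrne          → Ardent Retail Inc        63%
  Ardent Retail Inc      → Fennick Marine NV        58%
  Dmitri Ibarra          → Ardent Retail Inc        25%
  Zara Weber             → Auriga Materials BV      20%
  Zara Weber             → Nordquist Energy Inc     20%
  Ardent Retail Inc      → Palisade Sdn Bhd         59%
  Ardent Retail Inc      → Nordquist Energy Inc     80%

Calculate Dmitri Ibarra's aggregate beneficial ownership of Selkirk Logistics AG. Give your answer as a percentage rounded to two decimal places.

Dmitri reaches Selkirk along 3 paths.
Via Greywick: 9% × 30% = 2.7%.
Via Ardent: 25% × 55% = 13.75%.
Via Auriga: 61% × 15% = 9.15%.
Total: 2.7% + 13.75% + 9.15% = 25.6%.
Rounded: 25.60%.

25.60%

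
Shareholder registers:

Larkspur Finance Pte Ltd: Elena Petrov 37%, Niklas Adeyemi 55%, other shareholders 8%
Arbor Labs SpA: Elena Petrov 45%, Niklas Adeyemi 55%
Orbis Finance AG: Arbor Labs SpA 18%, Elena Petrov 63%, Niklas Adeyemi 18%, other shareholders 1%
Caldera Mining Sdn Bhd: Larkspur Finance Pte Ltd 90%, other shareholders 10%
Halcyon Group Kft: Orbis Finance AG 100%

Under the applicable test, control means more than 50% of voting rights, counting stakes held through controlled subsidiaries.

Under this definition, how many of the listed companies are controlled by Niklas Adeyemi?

3

Niklas holds 55% of Larkspur, so Niklas controls Larkspur.
Niklas holds 55% of Arbor, so Niklas controls Arbor.
Larkspur holds 90% of Caldera, so Niklas controls Caldera.
No other company's threshold is met.
Niklas controls 3 companies.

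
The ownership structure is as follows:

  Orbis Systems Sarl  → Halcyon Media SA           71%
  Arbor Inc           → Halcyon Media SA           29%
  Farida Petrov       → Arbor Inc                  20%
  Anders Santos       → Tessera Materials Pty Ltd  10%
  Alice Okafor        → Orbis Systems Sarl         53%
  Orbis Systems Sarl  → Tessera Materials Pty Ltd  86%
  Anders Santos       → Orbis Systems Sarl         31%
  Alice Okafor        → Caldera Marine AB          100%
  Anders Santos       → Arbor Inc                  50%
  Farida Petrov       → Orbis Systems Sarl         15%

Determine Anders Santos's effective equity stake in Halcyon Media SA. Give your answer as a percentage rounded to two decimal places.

Anders reaches Halcyon along 2 paths.
Via Orbis: 31% × 71% = 22.01%.
Via Arbor: 50% × 29% = 14.5%.
Total: 22.01% + 14.5% = 36.51%.

36.51%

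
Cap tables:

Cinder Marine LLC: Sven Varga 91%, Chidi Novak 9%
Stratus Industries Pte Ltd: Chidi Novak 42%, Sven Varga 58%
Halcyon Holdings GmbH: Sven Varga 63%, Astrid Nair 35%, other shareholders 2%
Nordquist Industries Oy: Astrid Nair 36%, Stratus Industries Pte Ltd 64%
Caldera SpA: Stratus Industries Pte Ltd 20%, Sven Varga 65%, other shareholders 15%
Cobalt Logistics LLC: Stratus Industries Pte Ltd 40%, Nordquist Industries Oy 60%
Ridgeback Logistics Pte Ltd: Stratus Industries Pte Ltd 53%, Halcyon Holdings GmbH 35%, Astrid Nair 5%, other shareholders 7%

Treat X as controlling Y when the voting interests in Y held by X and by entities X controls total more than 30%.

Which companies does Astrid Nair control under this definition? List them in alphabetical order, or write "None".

Cobalt Logistics LLC, Halcyon Holdings GmbH, Nordquist Industries Oy, Ridgeback Logistics Pte Ltd

Astrid holds 35% of Halcyon, so Astrid controls Halcyon.
Astrid holds 36% of Nordquist, so Astrid controls Nordquist.
Nordquist holds 60% of Cobalt, so Astrid controls Cobalt.
Halcyon and Astrid together hold 35% + 5% = 40% of Ridgeback, so Astrid controls Ridgeback.
No other company's threshold is met.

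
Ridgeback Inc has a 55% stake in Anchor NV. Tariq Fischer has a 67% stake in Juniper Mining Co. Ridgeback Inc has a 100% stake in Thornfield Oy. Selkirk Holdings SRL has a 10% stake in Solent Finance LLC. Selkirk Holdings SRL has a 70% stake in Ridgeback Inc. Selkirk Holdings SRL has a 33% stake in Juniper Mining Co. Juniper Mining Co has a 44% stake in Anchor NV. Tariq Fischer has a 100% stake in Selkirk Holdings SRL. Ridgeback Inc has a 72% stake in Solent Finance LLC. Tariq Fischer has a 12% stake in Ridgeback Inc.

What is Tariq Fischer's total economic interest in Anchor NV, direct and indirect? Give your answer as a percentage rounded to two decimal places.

89.10%

Tariq reaches Anchor along 4 paths.
Via Ridgeback: 12% × 55% = 6.6%.
Via Selkirk → Ridgeback: 100% × 70% × 55% = 38.5%.
Via Juniper: 67% × 44% = 29.48%.
Via Selkirk → Juniper: 100% × 33% × 44% = 14.52%.
Total: 6.6% + 38.5% + 29.48% + 14.52% = 89.1%.
Rounded: 89.10%.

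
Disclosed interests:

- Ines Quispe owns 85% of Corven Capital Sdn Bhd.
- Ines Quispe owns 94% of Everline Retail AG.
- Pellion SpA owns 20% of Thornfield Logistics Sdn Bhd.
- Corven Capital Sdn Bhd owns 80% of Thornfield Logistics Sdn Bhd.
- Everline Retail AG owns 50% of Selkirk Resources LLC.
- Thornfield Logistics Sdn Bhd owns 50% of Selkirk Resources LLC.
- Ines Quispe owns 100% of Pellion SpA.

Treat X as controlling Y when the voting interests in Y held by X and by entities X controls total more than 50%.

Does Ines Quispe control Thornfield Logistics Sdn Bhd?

Ines holds 100% of Pellion, so Ines controls Pellion.
Ines holds 85% of Corven, so Ines controls Corven.
Pellion and Corven together hold 20% + 80% = 100% of Thornfield, so Ines controls Thornfield.

Yes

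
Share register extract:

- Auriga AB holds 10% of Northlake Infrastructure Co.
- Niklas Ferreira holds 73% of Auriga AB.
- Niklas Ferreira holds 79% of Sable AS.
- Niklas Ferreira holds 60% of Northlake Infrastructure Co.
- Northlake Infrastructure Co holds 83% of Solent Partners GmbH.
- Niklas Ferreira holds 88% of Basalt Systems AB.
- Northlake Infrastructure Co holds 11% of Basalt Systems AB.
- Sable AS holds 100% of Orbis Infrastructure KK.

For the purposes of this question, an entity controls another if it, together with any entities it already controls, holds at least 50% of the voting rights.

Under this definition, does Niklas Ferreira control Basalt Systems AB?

Yes

Niklas holds 73% of Auriga, so Niklas controls Auriga.
Niklas and Auriga together hold 60% + 10% = 70% of Northlake, so Niklas controls Northlake.
Niklas and Northlake together hold 88% + 11% = 99% of Basalt, so Niklas controls Basalt.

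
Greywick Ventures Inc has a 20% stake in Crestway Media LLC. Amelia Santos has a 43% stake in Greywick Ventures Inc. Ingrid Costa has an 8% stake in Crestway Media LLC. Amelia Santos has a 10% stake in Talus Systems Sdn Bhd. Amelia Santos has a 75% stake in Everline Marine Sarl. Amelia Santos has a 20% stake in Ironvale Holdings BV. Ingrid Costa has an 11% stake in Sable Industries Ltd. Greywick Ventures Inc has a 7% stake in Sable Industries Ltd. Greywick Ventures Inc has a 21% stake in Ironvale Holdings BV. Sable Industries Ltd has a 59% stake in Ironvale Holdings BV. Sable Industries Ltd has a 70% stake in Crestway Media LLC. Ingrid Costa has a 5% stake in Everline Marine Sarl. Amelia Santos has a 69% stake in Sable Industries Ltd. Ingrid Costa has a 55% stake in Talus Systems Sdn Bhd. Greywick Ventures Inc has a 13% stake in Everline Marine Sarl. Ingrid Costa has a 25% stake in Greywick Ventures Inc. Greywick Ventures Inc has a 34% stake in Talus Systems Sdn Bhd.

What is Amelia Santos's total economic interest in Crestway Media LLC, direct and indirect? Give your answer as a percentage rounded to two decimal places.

Amelia reaches Crestway along 3 paths.
Via Greywick: 43% × 20% = 8.6%.
Via Sable: 69% × 70% = 48.3%.
Via Greywick → Sable: 43% × 7% × 70% = 2.107%.
Total: 8.6% + 48.3% + 2.107% = 59.007%.
Rounded: 59.01%.

59.01%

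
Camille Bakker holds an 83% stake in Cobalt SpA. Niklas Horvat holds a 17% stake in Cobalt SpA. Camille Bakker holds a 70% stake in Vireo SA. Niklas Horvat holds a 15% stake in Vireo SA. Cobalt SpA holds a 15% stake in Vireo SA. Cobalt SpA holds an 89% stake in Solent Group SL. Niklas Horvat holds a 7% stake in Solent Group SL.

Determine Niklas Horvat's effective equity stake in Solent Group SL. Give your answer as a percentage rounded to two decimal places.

22.13%

Niklas reaches Solent along 2 paths.
Via Cobalt: 17% × 89% = 15.13%.
Direct stake: 7% = 7%.
Total: 15.13% + 7% = 22.13%.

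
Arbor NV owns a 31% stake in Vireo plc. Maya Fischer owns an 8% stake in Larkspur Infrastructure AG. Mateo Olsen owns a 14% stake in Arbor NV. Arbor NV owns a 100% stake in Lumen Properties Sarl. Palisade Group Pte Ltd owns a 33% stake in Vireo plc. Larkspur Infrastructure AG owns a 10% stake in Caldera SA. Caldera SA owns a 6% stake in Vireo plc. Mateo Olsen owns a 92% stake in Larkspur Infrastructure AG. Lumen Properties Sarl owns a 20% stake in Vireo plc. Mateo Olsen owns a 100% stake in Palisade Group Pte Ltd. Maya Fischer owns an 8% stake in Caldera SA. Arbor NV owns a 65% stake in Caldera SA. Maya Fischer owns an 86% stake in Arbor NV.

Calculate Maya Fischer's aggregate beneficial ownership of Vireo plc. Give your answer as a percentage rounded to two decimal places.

Maya reaches Vireo along 5 paths.
Via Arbor: 86% × 31% = 26.66%.
Via Arbor → Lumen: 86% × 100% × 20% = 17.2%.
Via Caldera: 8% × 6% = 0.48%.
Via Larkspur → Caldera: 8% × 10% × 6% = 0.048%.
Via Arbor → Caldera: 86% × 65% × 6% = 3.354%.
Total: 26.66% + 17.2% + 0.48% + 0.048% + 3.354% = 47.742%.
Rounded: 47.74%.

47.74%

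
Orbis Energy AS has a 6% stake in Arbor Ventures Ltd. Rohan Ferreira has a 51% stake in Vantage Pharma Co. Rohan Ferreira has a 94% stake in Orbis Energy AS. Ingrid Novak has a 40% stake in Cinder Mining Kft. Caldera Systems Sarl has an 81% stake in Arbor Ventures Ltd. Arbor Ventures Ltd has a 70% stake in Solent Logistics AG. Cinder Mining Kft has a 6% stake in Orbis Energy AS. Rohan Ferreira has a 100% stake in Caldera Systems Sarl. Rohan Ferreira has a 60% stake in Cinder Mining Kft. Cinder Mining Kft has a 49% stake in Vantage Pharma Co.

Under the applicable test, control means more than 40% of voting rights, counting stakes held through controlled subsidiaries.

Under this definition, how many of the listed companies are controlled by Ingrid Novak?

0

Ingrid's largest direct stake is 40% in Cinder, which does not meet the threshold.
Ingrid controls 0 companies.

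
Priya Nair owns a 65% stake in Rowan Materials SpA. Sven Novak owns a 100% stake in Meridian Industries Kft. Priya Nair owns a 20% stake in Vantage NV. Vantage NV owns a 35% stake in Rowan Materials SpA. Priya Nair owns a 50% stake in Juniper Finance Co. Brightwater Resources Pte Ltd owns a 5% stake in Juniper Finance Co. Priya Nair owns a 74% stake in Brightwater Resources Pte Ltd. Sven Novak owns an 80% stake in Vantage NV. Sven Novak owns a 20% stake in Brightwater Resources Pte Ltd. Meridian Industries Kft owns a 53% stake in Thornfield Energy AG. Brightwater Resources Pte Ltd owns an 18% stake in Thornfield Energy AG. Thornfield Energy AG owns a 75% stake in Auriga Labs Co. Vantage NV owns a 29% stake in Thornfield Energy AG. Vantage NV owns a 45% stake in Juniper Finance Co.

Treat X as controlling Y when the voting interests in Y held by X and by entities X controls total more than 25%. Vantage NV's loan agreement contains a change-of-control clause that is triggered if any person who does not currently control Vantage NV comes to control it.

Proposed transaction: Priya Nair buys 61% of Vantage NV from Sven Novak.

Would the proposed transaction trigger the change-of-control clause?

The purchase adds only to Priya's holdings (Sven's stake shrinks), so Priya is the only person who could newly come to control Vantage.
Priya holds 74% of Brightwater, so Priya controls Brightwater.
Priya holds 65% of Rowan, so Priya controls Rowan.
Priya and Brightwater together hold 50% + 5% = 55% of Juniper, so Priya controls Juniper.
In Vantage, Priya's side holds only 20%, not > 25%.
So before the transaction, Priya does not control Vantage.
After the purchase, Priya's direct stake in Vantage rises to 20% + 61% = 81%, and Sven's stake falls to 19%.
Priya holds 81% of Vantage, so Priya controls Vantage.
Priya did not control Vantage before and does after, so the clause is triggered.

Yes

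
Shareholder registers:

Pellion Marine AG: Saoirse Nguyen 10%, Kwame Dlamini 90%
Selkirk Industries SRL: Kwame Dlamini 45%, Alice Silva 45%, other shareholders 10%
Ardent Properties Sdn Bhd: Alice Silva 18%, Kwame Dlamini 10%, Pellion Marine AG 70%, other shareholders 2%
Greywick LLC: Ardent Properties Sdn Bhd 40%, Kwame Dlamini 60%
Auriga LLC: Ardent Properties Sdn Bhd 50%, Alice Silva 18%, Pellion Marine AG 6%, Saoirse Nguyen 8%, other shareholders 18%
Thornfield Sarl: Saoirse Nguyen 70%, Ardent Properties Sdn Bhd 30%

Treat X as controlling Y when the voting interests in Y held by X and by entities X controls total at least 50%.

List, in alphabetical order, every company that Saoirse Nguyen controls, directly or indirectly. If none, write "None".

Thornfield Sarl

Saoirse holds 70% of Thornfield, so Saoirse controls Thornfield.
No other company's threshold is met.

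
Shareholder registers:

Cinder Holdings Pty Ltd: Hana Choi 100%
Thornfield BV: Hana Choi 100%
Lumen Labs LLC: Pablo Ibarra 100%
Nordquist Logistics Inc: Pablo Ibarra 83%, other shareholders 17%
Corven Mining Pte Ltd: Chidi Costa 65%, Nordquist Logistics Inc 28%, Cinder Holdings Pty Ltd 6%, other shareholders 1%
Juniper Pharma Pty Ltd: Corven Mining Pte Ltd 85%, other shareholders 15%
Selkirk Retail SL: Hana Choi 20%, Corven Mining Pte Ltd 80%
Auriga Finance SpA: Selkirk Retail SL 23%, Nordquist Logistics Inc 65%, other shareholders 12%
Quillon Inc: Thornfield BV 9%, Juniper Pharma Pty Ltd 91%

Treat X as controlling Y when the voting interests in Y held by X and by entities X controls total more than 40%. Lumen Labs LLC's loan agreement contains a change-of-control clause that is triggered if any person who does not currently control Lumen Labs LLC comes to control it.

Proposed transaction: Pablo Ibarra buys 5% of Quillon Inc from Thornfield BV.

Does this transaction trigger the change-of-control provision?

The purchase adds only to Pablo's holdings (Thornfield's stake shrinks), so Pablo is the only person who could newly come to control Lumen.
Pablo holds 100% of Lumen, so Pablo controls Lumen.
So Pablo already controls Lumen before the transaction.
After the purchase, Pablo holds 5% of Quillon directly, and Thornfield's stake falls to 4%.
Pablo controlled Lumen already, so this is not a new person acquiring control; every other person's position is unchanged or reduced.
No new person acquires control, so the clause is not triggered.

No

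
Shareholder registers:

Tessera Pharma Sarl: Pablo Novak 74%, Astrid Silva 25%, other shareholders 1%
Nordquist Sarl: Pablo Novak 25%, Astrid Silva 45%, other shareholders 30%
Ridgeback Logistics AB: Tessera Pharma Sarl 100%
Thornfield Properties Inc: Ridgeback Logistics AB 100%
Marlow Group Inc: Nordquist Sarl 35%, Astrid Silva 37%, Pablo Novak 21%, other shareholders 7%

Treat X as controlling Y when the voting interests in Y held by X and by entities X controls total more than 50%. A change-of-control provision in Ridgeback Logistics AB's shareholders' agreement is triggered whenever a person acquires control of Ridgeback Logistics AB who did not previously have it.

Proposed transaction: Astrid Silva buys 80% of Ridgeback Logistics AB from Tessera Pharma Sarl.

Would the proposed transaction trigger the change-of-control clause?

Yes

The purchase adds only to Astrid's holdings (Tessera's stake shrinks), so Astrid is the only person who could newly come to control Ridgeback.
Astrid's largest direct stake is 45% in Nordquist, which does not meet the threshold, so Astrid controls no company.
Neither Astrid nor any entity Astrid controls holds any voting interest in Ridgeback.
So before the transaction, Astrid does not control Ridgeback.
After the purchase, Astrid holds 80% of Ridgeback directly, and Tessera's stake falls to 20%.
Astrid holds 80% of Ridgeback, so Astrid controls Ridgeback.
Astrid did not control Ridgeback before and does after, so the clause is triggered.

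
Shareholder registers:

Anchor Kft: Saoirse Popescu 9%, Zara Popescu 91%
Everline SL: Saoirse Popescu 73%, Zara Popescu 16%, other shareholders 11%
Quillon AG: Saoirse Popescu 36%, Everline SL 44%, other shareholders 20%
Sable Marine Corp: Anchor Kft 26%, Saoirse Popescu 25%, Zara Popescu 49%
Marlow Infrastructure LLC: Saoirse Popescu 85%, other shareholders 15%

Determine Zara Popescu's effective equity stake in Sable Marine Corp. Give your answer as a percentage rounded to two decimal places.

Zara reaches Sable along 2 paths.
Via Anchor: 91% × 26% = 23.66%.
Direct stake: 49% = 49%.
Total: 23.66% + 49% = 72.66%.

72.66%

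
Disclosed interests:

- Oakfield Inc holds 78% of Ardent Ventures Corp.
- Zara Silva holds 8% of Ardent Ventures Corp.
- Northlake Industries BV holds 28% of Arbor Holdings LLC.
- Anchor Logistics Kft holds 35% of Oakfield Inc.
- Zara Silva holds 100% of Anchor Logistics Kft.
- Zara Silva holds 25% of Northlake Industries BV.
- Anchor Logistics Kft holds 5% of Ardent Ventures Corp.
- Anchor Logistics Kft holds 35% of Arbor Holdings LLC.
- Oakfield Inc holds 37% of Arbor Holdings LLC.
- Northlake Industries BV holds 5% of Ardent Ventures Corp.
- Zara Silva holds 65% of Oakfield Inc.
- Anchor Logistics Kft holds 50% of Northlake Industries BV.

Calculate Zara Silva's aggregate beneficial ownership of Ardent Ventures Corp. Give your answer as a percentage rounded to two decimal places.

Zara reaches Ardent along 6 paths.
Via Oakfield: 65% × 78% = 50.7%.
Via Anchor → Oakfield: 100% × 35% × 78% = 27.3%.
Via Anchor: 100% × 5% = 5%.
Via Anchor → Northlake: 100% × 50% × 5% = 2.5%.
Via Northlake: 25% × 5% = 1.25%.
Direct stake: 8% = 8%.
Total: 50.7% + 27.3% + 5% + 2.5% + 1.25% + 8% = 94.75%.

94.75%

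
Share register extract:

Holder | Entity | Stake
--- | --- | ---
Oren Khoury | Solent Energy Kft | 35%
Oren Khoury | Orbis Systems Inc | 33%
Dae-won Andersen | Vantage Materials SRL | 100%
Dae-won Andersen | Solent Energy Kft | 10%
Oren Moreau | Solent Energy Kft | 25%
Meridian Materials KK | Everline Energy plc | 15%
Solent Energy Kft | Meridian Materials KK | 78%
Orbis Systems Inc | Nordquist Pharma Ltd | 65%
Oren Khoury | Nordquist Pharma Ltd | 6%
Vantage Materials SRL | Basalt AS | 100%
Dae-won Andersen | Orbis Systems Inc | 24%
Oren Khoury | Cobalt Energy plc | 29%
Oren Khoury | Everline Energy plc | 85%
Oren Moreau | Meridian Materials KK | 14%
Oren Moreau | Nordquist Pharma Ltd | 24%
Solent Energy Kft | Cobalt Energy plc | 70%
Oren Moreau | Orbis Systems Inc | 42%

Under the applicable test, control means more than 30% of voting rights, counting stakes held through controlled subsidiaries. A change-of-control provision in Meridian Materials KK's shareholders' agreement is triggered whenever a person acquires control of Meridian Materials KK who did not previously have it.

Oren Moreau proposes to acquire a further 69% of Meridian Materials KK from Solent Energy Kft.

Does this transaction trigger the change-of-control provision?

Yes

The purchase adds only to Oren Moreau's holdings (Solent's stake shrinks), so Oren Moreau is the only person who could newly come to control Meridian.
Oren Moreau holds 42% of Orbis, so Oren Moreau controls Orbis.
Orbis and Oren Moreau together hold 65% + 24% = 89% of Nordquist, so Oren Moreau controls Nordquist.
In Meridian, Oren Moreau's side holds only 14%, not > 30%.
So before the transaction, Oren Moreau does not control Meridian.
After the purchase, Oren Moreau's direct stake in Meridian rises to 14% + 69% = 83%, and Solent's stake falls to 9%.
Oren Moreau holds 83% of Meridian, so Oren Moreau controls Meridian.
Oren Moreau did not control Meridian before and does after, so the clause is triggered.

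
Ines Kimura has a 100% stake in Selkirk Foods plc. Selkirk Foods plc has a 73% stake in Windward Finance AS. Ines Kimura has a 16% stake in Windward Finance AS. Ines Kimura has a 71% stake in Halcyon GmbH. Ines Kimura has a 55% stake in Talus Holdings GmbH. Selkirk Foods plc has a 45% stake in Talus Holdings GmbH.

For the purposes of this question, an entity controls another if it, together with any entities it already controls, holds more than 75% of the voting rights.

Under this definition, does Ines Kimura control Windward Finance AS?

Ines holds 100% of Selkirk, so Ines controls Selkirk.
Selkirk and Ines together hold 73% + 16% = 89% of Windward, so Ines controls Windward.

Yes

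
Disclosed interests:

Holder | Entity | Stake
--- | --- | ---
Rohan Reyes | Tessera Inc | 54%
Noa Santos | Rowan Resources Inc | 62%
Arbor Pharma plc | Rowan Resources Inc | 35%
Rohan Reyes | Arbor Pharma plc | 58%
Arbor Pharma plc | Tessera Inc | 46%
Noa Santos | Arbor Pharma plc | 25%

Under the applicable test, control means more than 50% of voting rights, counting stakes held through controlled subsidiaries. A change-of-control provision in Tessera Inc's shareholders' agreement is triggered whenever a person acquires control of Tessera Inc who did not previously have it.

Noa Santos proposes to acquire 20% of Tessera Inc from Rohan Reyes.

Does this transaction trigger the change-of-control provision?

The purchase adds only to Noa's holdings (Rohan's stake shrinks), so Noa is the only person who could newly come to control Tessera.
Noa holds 62% of Rowan, so Noa controls Rowan.
Neither Noa nor any entity Noa controls holds any voting interest in Tessera.
So before the transaction, Noa does not control Tessera.
After the purchase, Noa holds 20% of Tessera directly, and Rohan's stake falls to 34%.
After the transaction, Noa's side holds 20% of Tessera, not > 50%, so Noa still does not control Tessera.
No new person acquires control, so the clause is not triggered.

No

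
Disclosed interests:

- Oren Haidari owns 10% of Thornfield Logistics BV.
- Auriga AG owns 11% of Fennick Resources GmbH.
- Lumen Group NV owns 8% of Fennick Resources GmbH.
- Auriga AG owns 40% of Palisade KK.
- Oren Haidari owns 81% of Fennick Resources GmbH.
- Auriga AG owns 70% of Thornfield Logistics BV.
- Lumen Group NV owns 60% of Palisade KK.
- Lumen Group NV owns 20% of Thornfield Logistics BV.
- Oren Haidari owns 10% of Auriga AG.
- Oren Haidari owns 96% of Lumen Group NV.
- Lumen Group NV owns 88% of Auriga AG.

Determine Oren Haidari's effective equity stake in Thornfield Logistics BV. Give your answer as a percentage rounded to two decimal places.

Oren reaches Thornfield along 4 paths.
Via Auriga: 10% × 70% = 7%.
Via Lumen → Auriga: 96% × 88% × 70% = 59.136%.
Via Lumen: 96% × 20% = 19.2%.
Direct stake: 10% = 10%.
Total: 7% + 59.136% + 19.2% + 10% = 95.336%.
Rounded: 95.34%.

95.34%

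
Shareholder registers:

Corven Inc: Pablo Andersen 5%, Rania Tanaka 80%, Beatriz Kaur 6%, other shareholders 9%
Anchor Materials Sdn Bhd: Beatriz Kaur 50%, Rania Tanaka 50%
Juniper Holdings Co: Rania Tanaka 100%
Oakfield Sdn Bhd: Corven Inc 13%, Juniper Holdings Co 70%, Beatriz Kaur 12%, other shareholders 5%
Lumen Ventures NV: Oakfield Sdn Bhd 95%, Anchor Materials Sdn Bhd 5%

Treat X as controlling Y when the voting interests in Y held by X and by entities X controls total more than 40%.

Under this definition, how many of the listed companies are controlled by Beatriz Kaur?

1

Beatriz holds 50% of Anchor, so Beatriz controls Anchor.
No other company's threshold is met.
Beatriz controls 1 company.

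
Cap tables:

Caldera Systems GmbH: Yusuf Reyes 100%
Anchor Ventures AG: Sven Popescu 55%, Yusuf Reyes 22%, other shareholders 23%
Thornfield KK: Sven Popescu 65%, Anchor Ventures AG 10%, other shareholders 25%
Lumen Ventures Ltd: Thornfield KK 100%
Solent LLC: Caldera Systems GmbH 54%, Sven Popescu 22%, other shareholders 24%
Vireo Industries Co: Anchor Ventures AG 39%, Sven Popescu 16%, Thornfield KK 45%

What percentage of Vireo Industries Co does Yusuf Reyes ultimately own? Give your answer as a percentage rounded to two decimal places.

Yusuf reaches Vireo along 2 paths.
Via Anchor: 22% × 39% = 8.58%.
Via Anchor → Thornfield: 22% × 10% × 45% = 0.99%.
Total: 8.58% + 0.99% = 9.57%.

9.57%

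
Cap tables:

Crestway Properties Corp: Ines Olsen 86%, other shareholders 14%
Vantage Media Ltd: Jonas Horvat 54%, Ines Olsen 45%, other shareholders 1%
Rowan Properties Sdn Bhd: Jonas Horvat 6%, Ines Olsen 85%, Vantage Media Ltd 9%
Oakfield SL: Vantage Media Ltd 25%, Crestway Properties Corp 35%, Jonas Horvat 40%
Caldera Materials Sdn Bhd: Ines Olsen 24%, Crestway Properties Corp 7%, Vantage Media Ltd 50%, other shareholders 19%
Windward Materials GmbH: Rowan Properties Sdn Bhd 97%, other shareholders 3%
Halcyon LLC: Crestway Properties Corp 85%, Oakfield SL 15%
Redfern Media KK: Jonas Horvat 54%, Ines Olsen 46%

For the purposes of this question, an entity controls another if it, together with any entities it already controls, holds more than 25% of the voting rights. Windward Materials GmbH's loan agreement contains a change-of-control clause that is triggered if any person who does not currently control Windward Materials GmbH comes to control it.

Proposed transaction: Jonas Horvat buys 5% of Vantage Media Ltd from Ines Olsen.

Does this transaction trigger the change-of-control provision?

The purchase adds only to Jonas's holdings (Ines's stake shrinks), so Jonas is the only person who could newly come to control Windward.
Jonas holds 54% of Vantage, so Jonas controls Vantage.
Vantage and Jonas together hold 25% + 40% = 65% of Oakfield, so Jonas controls Oakfield.
Vantage holds 50% of Caldera, so Jonas controls Caldera.
Jonas holds 54% of Redfern, so Jonas controls Redfern.
Neither Jonas nor any entity Jonas controls holds any voting interest in Windward.
So before the transaction, Jonas does not control Windward.
After the purchase, Jonas's direct stake in Vantage rises to 54% + 5% = 59%, and Ines's stake falls to 40%.
Jonas holds 59% of Vantage, so Jonas controls Vantage.
After the transaction, neither Jonas nor any entity Jonas controls holds a voting interest in Windward, so Jonas still does not control it.
No new person acquires control, so the clause is not triggered.

No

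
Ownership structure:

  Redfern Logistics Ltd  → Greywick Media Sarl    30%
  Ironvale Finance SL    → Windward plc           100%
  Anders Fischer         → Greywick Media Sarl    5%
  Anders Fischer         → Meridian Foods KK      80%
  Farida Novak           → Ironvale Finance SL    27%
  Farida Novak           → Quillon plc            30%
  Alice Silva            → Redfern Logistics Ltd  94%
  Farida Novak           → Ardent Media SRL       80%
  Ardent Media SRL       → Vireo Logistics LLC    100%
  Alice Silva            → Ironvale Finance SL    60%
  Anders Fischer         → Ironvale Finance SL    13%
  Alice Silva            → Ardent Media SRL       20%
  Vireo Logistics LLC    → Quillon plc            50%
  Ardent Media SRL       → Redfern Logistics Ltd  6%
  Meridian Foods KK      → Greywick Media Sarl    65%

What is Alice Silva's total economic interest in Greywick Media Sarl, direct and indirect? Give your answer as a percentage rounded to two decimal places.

Alice reaches Greywick along 2 paths.
Via Redfern: 94% × 30% = 28.2%.
Via Ardent → Redfern: 20% × 6% × 30% = 0.36%.
Total: 28.2% + 0.36% = 28.56%.

28.56%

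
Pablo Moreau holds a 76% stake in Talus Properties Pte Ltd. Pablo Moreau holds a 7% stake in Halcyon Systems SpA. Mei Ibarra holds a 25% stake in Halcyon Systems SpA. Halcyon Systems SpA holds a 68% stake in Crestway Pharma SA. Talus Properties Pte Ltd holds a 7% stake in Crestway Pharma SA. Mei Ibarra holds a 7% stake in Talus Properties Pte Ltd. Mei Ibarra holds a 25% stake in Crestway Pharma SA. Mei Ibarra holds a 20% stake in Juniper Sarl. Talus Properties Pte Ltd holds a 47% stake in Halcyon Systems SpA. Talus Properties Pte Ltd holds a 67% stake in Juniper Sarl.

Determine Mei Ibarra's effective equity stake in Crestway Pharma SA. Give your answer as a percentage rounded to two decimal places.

44.73%

Mei reaches Crestway along 4 paths.
Via Talus: 7% × 7% = 0.49%.
Direct stake: 25% = 25%.
Via Halcyon: 25% × 68% = 17%.
Via Talus → Halcyon: 7% × 47% × 68% = 2.2372%.
Total: 0.49% + 25% + 17% + 2.2372% = 44.7272%.
Rounded: 44.73%.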